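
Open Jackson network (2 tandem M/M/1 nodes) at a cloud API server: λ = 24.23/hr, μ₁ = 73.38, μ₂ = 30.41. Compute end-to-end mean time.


Each node sees arrival rate λ = 24.23/hr (tandem ⇒ throughput preserved).
W₁ = 1/(μ₁−λ) = 1/(73.38−24.23) = 0.02035 hr
W₂ = 1/(μ₂−λ) = 1/(30.41−24.23) = 0.16181 hr
W_total = W₁ + W₂ = 0.02035 + 0.16181 = 0.18216 hr

Final: 0.18216 hr


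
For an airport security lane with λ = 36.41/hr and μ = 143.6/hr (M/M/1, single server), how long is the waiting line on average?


ρ = 36.41/143.6 = 0.2536
Lq = ρ²/(1−ρ) = 0.06429/0.7464 = 0.08613

Final: 0.08613


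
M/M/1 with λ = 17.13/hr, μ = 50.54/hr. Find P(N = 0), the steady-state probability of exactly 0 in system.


ρ = 17.13/50.54 = 0.3389
P_n = (1−ρ)·ρ^n = (1 − 0.3389)·0.3389^0 = 0.6611·1.000000 = 0.661061

Final: 0.661061


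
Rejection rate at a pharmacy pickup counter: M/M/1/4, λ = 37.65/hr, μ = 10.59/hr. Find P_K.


ρ = λ/μ = 37.65/10.59 = 3.5552
P_K = (1−ρ)ρ^K/(1−ρ^(K+1)) = (-2.5552·159.762954)/(1 − 567.995771)
= -408.232817/-566.995771 = 0.719993

Final: 0.719993


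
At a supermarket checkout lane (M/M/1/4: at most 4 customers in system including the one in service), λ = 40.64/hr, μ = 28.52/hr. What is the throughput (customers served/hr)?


ρ = 1.4250; P_K = (1−ρ)ρ^4/(1−ρ^5) = 0.359401
λ_eff = λ(1 − P_K) = 40.64·(1 − 0.359401) = 40.64·0.640599 = 26.0339 /hr

Final: 26.0339 /hr


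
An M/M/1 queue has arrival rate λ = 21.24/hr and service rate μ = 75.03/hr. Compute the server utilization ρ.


ρ = λ/μ = 21.24/75.03 = 0.2831

Final: 0.2831


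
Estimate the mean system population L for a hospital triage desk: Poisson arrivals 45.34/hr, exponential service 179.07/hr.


ρ = λ/μ = 45.34/179.07 = 0.2532
L = ρ/(1−ρ) = 0.2532/(1 − 0.2532) = 0.2532/0.7468 = 0.3390

Final: 0.3390


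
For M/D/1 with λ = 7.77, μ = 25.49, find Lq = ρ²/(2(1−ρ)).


ρ = 7.77/25.49 = 0.3048
M/D/1: Lq = ρ²/(2(1−ρ)) = 0.09292/(2·0.6952) = 0.06683

Final: 0.06683


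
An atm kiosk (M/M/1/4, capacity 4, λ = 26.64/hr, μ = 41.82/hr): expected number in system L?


ρ = 26.64/41.82 = 0.6370
L = ρ[1 − (K+1)ρ^K + Kρ^(K+1)] / [(1−ρ)(1−ρ^(K+1))]
Numerator: 0.6370·(1 − 5·0.164665 + 4·0.104894) = 0.379822
Denominator: (0.3630)·(0.895106) = 0.324909
L = 0.379822/0.324909 = 1.1690

Final: 1.1690


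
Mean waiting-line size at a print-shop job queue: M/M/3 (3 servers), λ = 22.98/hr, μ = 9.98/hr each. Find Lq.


a = λ/μ = 2.3026; ρ = a/3 = 0.7675
P₀ = 0.067997
Lq = P₀·a^c·ρ / (c!·(1−ρ)²) = 0.067997·12.20839·0.7675/(6·0.05404)
= 1.96509

Final: 1.96509


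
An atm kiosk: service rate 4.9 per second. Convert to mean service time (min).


Mean service time = 1/μ = 1/4.9 second = 0.20408 second
In minutes: 0.20408 × 0.0166667 = 0.003401 min

Final: 0.003401 min


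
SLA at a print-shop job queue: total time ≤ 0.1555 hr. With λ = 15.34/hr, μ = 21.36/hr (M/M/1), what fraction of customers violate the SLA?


W ~ Exponential(μ−λ) for M/M/1.
μ − λ = 21.36 − 15.34 = 6.0200
P(W > t) = e^{−(μ−λ)t} = e^{−0.9361} = 0.392150

Final: 0.392150


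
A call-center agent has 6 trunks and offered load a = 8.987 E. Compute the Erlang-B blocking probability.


B(c,a) = (a^c/c!) / Σ_{k=0}^{c} a^k/k!
a^6/6! = 731.738581
Σ terms (k=0..6): 1.00000 + 8.98700 + 40.38308 + 120.97426 + 271.79892 + 488.53138 + 731.73858 = 1663.413221
B = 731.738581/1663.413221 = 0.439902

Final: 0.439902


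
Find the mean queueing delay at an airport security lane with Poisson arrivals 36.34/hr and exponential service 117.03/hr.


ρ = 36.34/117.03 = 0.3105
Wq = ρ/(μ−λ) = 0.3105/(117.03 − 36.34) = 0.3105/80.69 = 0.003848 hr

Final: 0.003848 hr


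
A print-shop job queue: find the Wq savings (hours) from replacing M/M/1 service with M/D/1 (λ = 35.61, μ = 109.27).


ρ = 35.61/109.27 = 0.3259
Wq(M/M/1) = ρ/(μ−λ) = 0.3259/73.66 = 0.004424 hr
Wq(M/D/1) = ρ/(2(μ−λ)) = 0.002212 hr
Savings = 0.004424 − 0.002212 = 0.002212 hr

Final: 0.002212 hr


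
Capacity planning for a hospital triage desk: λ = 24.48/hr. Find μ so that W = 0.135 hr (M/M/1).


W = 1/(μ−λ) ⇒ μ − λ = 1/W = 1/0.135 = 7.4074
μ = λ + 1/W = 24.48 + 7.4074 = 31.8874 per hr

Final: 31.8874 /hr


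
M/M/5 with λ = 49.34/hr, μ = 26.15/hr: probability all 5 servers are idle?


a = λ/μ = 49.34/26.15 = 1.8868; ρ = a/c = 0.3774
Σ_{k=0}^{4} a^k/k! (terms k=0..4) = 1.00000 + 1.88681 + 1.78002 + 1.11952 + 0.52808 = 6.31442
Tail: a^5/(5!(1−ρ)) = 23.91318/(120·0.6226) = 0.32005
P₀ = 1/(6.31442 + 0.32005) = 1/6.63448 = 0.150728

Final: 0.150728


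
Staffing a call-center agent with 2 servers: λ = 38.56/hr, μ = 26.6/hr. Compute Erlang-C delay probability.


a = λ/μ = 1.4496; ρ = a/2 = 0.7248
P₀ = 0.159547 (from M/M/c formula)
C(c,a) = [a^c/(c!(1−ρ))]·P₀ = [2.10141/(2·0.2752)]·0.159547
= 3.81814·0.159547 = 0.609171

Final: 0.609171


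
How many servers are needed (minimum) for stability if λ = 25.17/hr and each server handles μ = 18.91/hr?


Stability requires cμ > λ ⇔ c > λ/μ.
λ/μ = 25.17/18.91 = 1.3310
Minimum integer c = ⌊1.3310⌋ + 1 = 2
Check: 2·18.91 = 37.82 > 25.17, while 1·18.91 = 18.91 ≤ 25.17

Final: 2 servers


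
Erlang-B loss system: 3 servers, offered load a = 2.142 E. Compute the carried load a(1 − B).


B(3,2.142) = 0.231547 (Erlang-B)
Carried load = a(1 − B) = 2.142·(1 − 0.231547) = 2.142·0.768453 = 1.6460 E

Final: 1.6460 Erlangs


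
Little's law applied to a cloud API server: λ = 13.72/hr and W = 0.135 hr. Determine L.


L = λW = 13.72·0.135 = 1.8522

Final: 1.8522


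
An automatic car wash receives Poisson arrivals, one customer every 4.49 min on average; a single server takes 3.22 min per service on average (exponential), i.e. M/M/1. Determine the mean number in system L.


λ = 60/4.49 = 13.3630 /hr
μ = 60/3.22 = 18.6335 /hr
ρ = λ/μ = 13.3630/18.6335 = 0.7171
L = ρ/(1−ρ) = 0.7171/0.2829 = 2.5354

Final: 2.5354


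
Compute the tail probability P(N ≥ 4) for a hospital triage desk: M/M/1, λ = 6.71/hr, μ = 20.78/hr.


ρ = 6.71/20.78 = 0.3229
P(N ≥ n) = ρ^n = 0.3229^4 = 0.010872

Final: 0.010872


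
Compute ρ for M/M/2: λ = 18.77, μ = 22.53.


ρ = λ/(cμ) = 18.77/(2·22.53) = 18.77/45.06 = 0.4166

Final: 0.4166


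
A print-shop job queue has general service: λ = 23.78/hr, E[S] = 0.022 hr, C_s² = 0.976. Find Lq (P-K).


ρ = λ·E[S] = 23.78·0.022 = 0.5232
Lq = ρ²(1+C_s²)/(2(1−ρ)) = 0.2737·(1+0.976)/(2·0.4768)
= 0.2737·1.9760/0.9537 = 0.56709

Final: 0.56709


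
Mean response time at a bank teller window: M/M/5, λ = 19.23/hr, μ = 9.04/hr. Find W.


a = 2.1272; ρ = 0.4254; P₀ = 0.117940
Lq = P₀·a^c·ρ/(c!(1−ρ)²) = 0.05517
Wq = Lq/λ = 0.05517/19.23 = 0.002869 hr
W = Wq + 1/μ = 0.002869 + 0.11062 = 0.11349 hr

Final: 0.11349 hr


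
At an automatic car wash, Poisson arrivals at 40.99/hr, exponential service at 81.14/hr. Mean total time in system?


W = 1/(μ−λ) = 1/(81.14 − 40.99) = 1/40.15 = 0.02491 hr

Final: 0.02491 hr


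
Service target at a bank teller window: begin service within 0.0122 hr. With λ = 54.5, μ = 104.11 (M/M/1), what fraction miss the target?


ρ = 54.5/104.11 = 0.5235
P(Wq > t) = ρ·e^{−(μ−λ)t} = 0.5235·e^{−0.6052}
= 0.5235·0.545942 = 0.285792

Final: 0.285792


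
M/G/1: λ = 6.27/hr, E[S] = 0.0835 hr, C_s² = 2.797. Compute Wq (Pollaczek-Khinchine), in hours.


ρ = λ·E[S] = 6.27·0.0835 = 0.5235
E[S²] = E[S]²(1+C_s²) = 0.0835²·(1+2.797) = 0.026474
Wq = λ·E[S²]/(2(1−ρ)) = 6.27·0.026474/(2·0.4765) = 0.17419 hr

Final: 0.17419 hr


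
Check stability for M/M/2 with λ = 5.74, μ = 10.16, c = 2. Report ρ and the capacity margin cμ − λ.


Total capacity cμ = 2·10.16 = 20.32/hr
ρ = λ/(cμ) = 5.74/20.32 = 0.2825
Stable ⇔ ρ < 1: YES
Spare capacity = cμ − λ = 20.32 − 5.74 = 14.58/hr

Final: ρ = 0.2825; stable; margin = 14.58/hr


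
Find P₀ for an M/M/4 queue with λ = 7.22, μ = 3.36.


a = λ/μ = 7.22/3.36 = 2.1488; ρ = a/c = 0.5372
Σ_{k=0}^{3} a^k/k! (terms k=0..3) = 1.00000 + 2.14881 + 2.30869 + 1.65365 = 7.11115
Tail: a^4/(4!(1−ρ)) = 21.32022/(24·0.4628) = 1.91951
P₀ = 1/(7.11115 + 1.91951) = 1/9.03065 = 0.110734

Final: 0.110734


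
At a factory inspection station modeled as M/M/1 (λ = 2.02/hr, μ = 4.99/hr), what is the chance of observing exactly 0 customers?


ρ = 2.02/4.99 = 0.4048
P_n = (1−ρ)·ρ^n = (1 − 0.4048)·0.4048^0 = 0.5952·1.000000 = 0.595190

Final: 0.595190


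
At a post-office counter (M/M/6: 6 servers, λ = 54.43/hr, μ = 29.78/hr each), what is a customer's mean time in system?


a = 1.8277; ρ = 0.3046; P₀ = 0.160640
Lq = P₀·a^c·ρ/(c!(1−ρ)²) = 0.005240
Wq = Lq/λ = 0.005240/54.43 = 0.00009627 hr
W = Wq + 1/μ = 0.00009627 + 0.03358 = 0.03368 hr

Final: 0.03368 hr


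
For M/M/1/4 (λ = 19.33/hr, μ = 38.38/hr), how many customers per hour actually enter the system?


ρ = 0.5036; P_K = (1−ρ)ρ^4/(1−ρ^5) = 0.033007
λ_eff = λ(1 − P_K) = 19.33·(1 − 0.033007) = 19.33·0.966993 = 18.6920 /hr

Final: 18.6920 /hr


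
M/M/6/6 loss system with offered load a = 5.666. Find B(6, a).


B(c,a) = (a^c/c!) / Σ_{k=0}^{c} a^k/k!
a^6/6! = 45.954381
Σ terms (k=0..6): 1.00000 + 5.66600 + 16.05178 + 30.31646 + 42.94326 + 48.66331 + 45.95438 = 190.595186
B = 45.954381/190.595186 = 0.241110

Final: 0.241110


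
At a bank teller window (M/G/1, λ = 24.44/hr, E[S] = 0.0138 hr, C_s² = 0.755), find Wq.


ρ = λ·E[S] = 24.44·0.0138 = 0.3373
E[S²] = E[S]²(1+C_s²) = 0.0138²·(1+0.755) = 0.0003342
Wq = λ·E[S²]/(2(1−ρ)) = 24.44·0.0003342/(2·0.6627) = 0.006163 hr

Final: 0.006163 hr


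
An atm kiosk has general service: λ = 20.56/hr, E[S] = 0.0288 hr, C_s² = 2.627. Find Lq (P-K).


ρ = λ·E[S] = 20.56·0.0288 = 0.5921
Lq = ρ²(1+C_s²)/(2(1−ρ)) = 0.3506·(1+2.627)/(2·0.4079)
= 0.3506·3.6270/0.8157 = 1.55892

Final: 1.55892


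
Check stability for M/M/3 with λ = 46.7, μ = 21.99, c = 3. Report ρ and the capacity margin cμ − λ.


Total capacity cμ = 3·21.99 = 65.97/hr
ρ = λ/(cμ) = 46.7/65.97 = 0.7079
Stable ⇔ ρ < 1: YES
Spare capacity = cμ − λ = 65.97 − 46.7 = 19.27/hr

Final: ρ = 0.7079; stable; margin = 19.27/hr


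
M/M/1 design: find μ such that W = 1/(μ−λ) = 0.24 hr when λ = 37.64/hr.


W = 1/(μ−λ) ⇒ μ − λ = 1/W = 1/0.24 = 4.1667
μ = λ + 1/W = 37.64 + 4.1667 = 41.8067 per hr

Final: 41.8067 /hr


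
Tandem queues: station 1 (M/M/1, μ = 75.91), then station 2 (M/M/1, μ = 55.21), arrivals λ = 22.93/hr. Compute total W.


Each node sees arrival rate λ = 22.93/hr (tandem ⇒ throughput preserved).
W₁ = 1/(μ₁−λ) = 1/(75.91−22.93) = 0.01888 hr
W₂ = 1/(μ₂−λ) = 1/(55.21−22.93) = 0.03098 hr
W_total = W₁ + W₂ = 0.01888 + 0.03098 = 0.04985 hr

Final: 0.04985 hr


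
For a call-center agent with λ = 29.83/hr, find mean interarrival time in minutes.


Mean interarrival time = 1/λ = 1/29.83 hour = 0.03352 hour
In minutes: 0.03352 × 60 = 2.0114 min

Final: 2.0114 min


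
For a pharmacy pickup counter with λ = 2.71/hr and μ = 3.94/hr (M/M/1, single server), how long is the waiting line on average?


ρ = 2.71/3.94 = 0.6878
Lq = ρ²/(1−ρ) = 0.4731/0.3122 = 1.5154

Final: 1.5154


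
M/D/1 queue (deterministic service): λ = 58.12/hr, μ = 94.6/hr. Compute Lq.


ρ = 58.12/94.6 = 0.6144
M/D/1: Lq = ρ²/(2(1−ρ)) = 0.3775/(2·0.3856) = 0.48941

Final: 0.48941


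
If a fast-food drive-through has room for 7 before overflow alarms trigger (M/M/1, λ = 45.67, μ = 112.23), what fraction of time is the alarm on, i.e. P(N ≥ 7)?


ρ = 45.67/112.23 = 0.4069
P(N ≥ n) = ρ^n = 0.4069^7 = 0.001848

Final: 0.001848


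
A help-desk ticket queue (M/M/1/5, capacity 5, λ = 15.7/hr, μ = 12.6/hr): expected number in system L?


ρ = 15.7/12.6 = 1.2460
L = ρ[1 − (K+1)ρ^K + Kρ^(K+1)] / [(1−ρ)(1−ρ^(K+1))]
Numerator: 1.2460·(1 − 6·3.003624 + 5·3.742611) = 2.107426
Denominator: (-0.2460)·(-2.742611) = 0.674769
L = 2.107426/0.674769 = 3.1232

Final: 3.1232


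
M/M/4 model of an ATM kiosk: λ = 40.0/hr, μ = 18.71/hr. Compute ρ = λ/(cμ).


ρ = λ/(cμ) = 40.0/(4·18.71) = 40.0/74.84 = 0.5345

Final: 0.5345


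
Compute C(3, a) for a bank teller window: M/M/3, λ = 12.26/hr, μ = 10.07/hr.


a = λ/μ = 1.2175; ρ = a/3 = 0.4058
P₀ = 0.288617 (from M/M/c formula)
C(c,a) = [a^c/(c!(1−ρ))]·P₀ = [1.80461/(6·0.5942)]·0.288617
= 0.50620·0.288617 = 0.146097

Final: 0.146097


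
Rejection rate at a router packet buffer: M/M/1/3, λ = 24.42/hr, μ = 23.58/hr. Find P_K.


ρ = λ/μ = 24.42/23.58 = 1.0356
P_K = (1−ρ)ρ^K/(1−ρ^(K+1)) = (-0.03562·1.110723)/(1 − 1.150290)
= -0.039568/-0.150290 = 0.263275

Final: 0.263275


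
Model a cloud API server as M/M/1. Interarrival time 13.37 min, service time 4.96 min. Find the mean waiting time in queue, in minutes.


λ = 60/13.37 = 4.4877 /hr
μ = 60/4.96 = 12.0968 /hr
ρ = λ/μ = 4.4877/12.0968 = 0.3710
Wq = ρ/(μ−λ) = 0.3710/(12.0968−4.4877) = 0.04875 hr
In minutes: 0.04875·60 = 2.925 min

Final: 2.925 min


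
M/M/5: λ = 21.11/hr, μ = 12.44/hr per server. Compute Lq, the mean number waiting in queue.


a = λ/μ = 1.6969; ρ = a/5 = 0.3394
P₀ = 0.182675
Lq = P₀·a^c·ρ / (c!·(1−ρ)²) = 0.182675·14.07146·0.3394/(120·0.43641)
= 0.01666

Final: 0.01666


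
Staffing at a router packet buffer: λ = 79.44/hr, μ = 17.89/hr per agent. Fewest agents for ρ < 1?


Stability requires cμ > λ ⇔ c > λ/μ.
λ/μ = 79.44/17.89 = 4.4405
Minimum integer c = ⌊4.4405⌋ + 1 = 5
Check: 5·17.89 = 89.45 > 79.44, while 4·17.89 = 71.56 ≤ 79.44

Final: 5 servers


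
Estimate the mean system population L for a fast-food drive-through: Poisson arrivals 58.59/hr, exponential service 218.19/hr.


ρ = λ/μ = 58.59/218.19 = 0.2685
L = ρ/(1−ρ) = 0.2685/(1 − 0.2685) = 0.2685/0.7315 = 0.3671

Final: 0.3671


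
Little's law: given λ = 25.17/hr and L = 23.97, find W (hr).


W = L/λ = 23.97/25.17 = 0.9523 hr

Final: 0.9523 hr


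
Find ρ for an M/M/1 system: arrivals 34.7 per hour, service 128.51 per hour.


ρ = λ/μ = 34.7/128.51 = 0.2700

Final: 0.2700


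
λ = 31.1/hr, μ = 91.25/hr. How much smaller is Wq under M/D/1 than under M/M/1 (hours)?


ρ = 31.1/91.25 = 0.3408
Wq(M/M/1) = ρ/(μ−λ) = 0.3408/60.15 = 0.005666 hr
Wq(M/D/1) = ρ/(2(μ−λ)) = 0.002833 hr
Savings = 0.005666 − 0.002833 = 0.002833 hr

Final: 0.002833 hr


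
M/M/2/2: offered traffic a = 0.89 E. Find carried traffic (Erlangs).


B(2,0.89) = 0.173246 (Erlang-B)
Carried load = a(1 − B) = 0.89·(1 − 0.173246) = 0.89·0.826754 = 0.7358 E

Final: 0.7358 Erlangs


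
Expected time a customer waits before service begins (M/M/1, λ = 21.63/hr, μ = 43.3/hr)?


ρ = 21.63/43.3 = 0.4995
Wq = ρ/(μ−λ) = 0.4995/(43.3 − 21.63) = 0.4995/21.67 = 0.02305 hr

Final: 0.02305 hr


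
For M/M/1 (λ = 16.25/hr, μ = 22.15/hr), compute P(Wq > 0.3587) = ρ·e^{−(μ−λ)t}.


ρ = 16.25/22.15 = 0.7336
P(Wq > t) = ρ·e^{−(μ−λ)t} = 0.7336·e^{−2.1163}
= 0.7336·0.120473 = 0.088383

Final: 0.088383


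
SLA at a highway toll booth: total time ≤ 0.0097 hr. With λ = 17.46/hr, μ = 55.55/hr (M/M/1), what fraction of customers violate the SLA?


W ~ Exponential(μ−λ) for M/M/1.
μ − λ = 55.55 − 17.46 = 38.0900
P(W > t) = e^{−(μ−λ)t} = e^{−0.3695} = 0.691098

Final: 0.691098


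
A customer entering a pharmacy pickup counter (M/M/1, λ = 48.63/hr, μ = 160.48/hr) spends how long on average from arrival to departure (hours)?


W = 1/(μ−λ) = 1/(160.48 − 48.63) = 1/111.85 = 0.008941 hr

Final: 0.008941 hr


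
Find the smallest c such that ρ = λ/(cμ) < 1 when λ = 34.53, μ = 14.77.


Stability requires cμ > λ ⇔ c > λ/μ.
λ/μ = 34.53/14.77 = 2.3378
Minimum integer c = ⌊2.3378⌋ + 1 = 3
Check: 3·14.77 = 44.31 > 34.53, while 2·14.77 = 29.54 ≤ 34.53

Final: 3 servers


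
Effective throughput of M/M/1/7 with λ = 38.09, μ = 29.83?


ρ = 1.2769; P_K = (1−ρ)ρ^7/(1−ρ^8) = 0.252596
λ_eff = λ(1 − P_K) = 38.09·(1 − 0.252596) = 38.09·0.747404 = 28.4686 /hr

Final: 28.4686 /hr


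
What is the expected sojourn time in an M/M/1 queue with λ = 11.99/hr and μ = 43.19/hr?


W = 1/(μ−λ) = 1/(43.19 − 11.99) = 1/31.20 = 0.03205 hr

Final: 0.03205 hr


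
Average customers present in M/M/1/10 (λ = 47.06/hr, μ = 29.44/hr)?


ρ = 47.06/29.44 = 1.5985
L = ρ[1 − (K+1)ρ^K + Kρ^(K+1)] / [(1−ρ)(1−ρ^(K+1))]
Numerator: 1.5985·(1 − 11·108.928412 + 10·174.122658) = 869.609420
Denominator: (-0.5985)·(-173.122658) = 103.614852
L = 869.609420/103.614852 = 8.3927

Final: 8.3927


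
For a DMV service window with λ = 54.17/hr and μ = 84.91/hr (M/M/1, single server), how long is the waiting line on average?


ρ = 54.17/84.91 = 0.6380
Lq = ρ²/(1−ρ) = 0.4070/0.3620 = 1.1242

Final: 1.1242


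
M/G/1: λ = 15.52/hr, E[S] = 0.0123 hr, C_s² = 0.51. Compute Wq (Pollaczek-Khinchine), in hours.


ρ = λ·E[S] = 15.52·0.0123 = 0.1909
E[S²] = E[S]²(1+C_s²) = 0.0123²·(1+0.51) = 0.0002284
Wq = λ·E[S²]/(2(1−ρ)) = 15.52·0.0002284/(2·0.8091) = 0.002191 hr

Final: 0.002191 hr


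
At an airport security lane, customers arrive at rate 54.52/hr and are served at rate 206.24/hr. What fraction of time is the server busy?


ρ = λ/μ = 54.52/206.24 = 0.2644

Final: 0.2644


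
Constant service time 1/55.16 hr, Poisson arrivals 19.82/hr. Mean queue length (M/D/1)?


ρ = 19.82/55.16 = 0.3593
M/D/1: Lq = ρ²/(2(1−ρ)) = 0.1291/(2·0.6407) = 0.10076

Final: 0.10076


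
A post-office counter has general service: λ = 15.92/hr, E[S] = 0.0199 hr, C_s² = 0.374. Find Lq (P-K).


ρ = λ·E[S] = 15.92·0.0199 = 0.3168
Lq = ρ²(1+C_s²)/(2(1−ρ)) = 0.1004·(1+0.374)/(2·0.6832)
= 0.1004·1.3740/1.3664 = 0.10093

Final: 0.10093


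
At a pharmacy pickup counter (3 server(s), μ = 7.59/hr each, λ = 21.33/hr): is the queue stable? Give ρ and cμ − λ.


Total capacity cμ = 3·7.59 = 22.77/hr
ρ = λ/(cμ) = 21.33/22.77 = 0.9368
Stable ⇔ ρ < 1: YES
Spare capacity = cμ − λ = 22.77 − 21.33 = 1.44/hr

Final: ρ = 0.9368; stable; margin = 1.44/hr


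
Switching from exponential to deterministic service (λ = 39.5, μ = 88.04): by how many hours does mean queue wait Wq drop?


ρ = 39.5/88.04 = 0.4487
Wq(M/M/1) = ρ/(μ−λ) = 0.4487/48.54 = 0.009243 hr
Wq(M/D/1) = ρ/(2(μ−λ)) = 0.004622 hr
Savings = 0.009243 − 0.004622 = 0.004622 hr

Final: 0.004622 hr


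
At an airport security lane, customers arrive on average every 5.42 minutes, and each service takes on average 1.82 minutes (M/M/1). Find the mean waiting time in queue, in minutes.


λ = 60/5.42 = 11.0701 /hr
μ = 60/1.82 = 32.9670 /hr
ρ = λ/μ = 11.0701/32.9670 = 0.3358
Wq = ρ/(μ−λ) = 0.3358/(32.9670−11.0701) = 0.01534 hr
In minutes: 0.01534·60 = 0.9201 min

Final: 0.9201 min


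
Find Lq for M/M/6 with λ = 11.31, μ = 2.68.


a = λ/μ = 4.2201; ρ = a/6 = 0.7034
P₀ = 0.012908
Lq = P₀·a^c·ρ / (c!·(1−ρ)²) = 0.012908·5648.93874·0.7034/(720·0.08800)
= 0.80948

Final: 0.80948


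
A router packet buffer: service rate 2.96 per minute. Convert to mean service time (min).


Mean service time = 1/μ = 1/2.96 minute = 0.33784 minute
In minutes: 0.33784 × 1 = 0.3378 min

Final: 0.3378 min


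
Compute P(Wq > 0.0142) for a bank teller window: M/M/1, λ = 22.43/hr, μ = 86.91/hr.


ρ = 22.43/86.91 = 0.2581
P(Wq > t) = ρ·e^{−(μ−λ)t} = 0.2581·e^{−0.9156}
= 0.2581·0.400270 = 0.103303

Final: 0.103303


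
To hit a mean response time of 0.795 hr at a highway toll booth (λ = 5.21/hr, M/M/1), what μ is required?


W = 1/(μ−λ) ⇒ μ − λ = 1/W = 1/0.795 = 1.2579
μ = λ + 1/W = 5.21 + 1.2579 = 6.4679 per hr

Final: 6.4679 /hr


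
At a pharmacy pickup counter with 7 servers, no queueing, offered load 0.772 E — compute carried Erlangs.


B(7,0.772) = 0.00001498 (Erlang-B)
Carried load = a(1 − B) = 0.772·(1 − 0.00001498) = 0.772·0.999985 = 0.7720 E

Final: 0.7720 Erlangs


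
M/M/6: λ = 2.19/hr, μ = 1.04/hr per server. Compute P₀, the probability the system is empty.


a = λ/μ = 2.19/1.04 = 2.1058; ρ = a/c = 0.3510
Σ_{k=0}^{5} a^k/k! (terms k=0..5) = 1.00000 + 2.10577 + 2.21713 + 1.55626 + 0.81928 + 0.34504 = 8.04348
Tail: a^6/(6!(1−ρ)) = 87.18959/(720·0.6490) = 0.18658
P₀ = 1/(8.04348 + 0.18658) = 1/8.23006 = 0.121506

Final: 0.121506


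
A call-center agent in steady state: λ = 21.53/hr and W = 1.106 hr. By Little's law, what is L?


L = λW = 21.53·1.106 = 23.8122

Final: 23.8122


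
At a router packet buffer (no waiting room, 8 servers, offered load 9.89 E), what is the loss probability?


B(c,a) = (a^c/c!) / Σ_{k=0}^{c} a^k/k!
a^8/8! = 2270.125198
Σ terms (k=0..8): 1.00000 + 9.89000 + 48.90605 + 161.22694 + 398.63362 + 788.49730 + 1299.70639 + 1836.29945 + 2270.12520 = 6814.284956
B = 2270.125198/6814.284956 = 0.333142

Final: 0.333142


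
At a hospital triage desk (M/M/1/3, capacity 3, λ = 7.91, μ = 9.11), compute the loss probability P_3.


ρ = λ/μ = 7.91/9.11 = 0.8683
P_K = (1−ρ)ρ^K/(1−ρ^(K+1)) = (0.1317·0.654597)/(1 − 0.568372)
= 0.086226/0.431628 = 0.199769

Final: 0.199769


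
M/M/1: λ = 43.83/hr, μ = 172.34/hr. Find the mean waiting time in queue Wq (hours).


ρ = 43.83/172.34 = 0.2543
Wq = ρ/(μ−λ) = 0.2543/(172.34 − 43.83) = 0.2543/128.51 = 0.001979 hr

Final: 0.001979 hr


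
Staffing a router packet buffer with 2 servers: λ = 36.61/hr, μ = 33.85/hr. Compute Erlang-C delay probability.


a = λ/μ = 1.0815; ρ = a/2 = 0.5408
P₀ = 0.298054 (from M/M/c formula)
C(c,a) = [a^c/(c!(1−ρ))]·P₀ = [1.16972/(2·0.4592)]·0.298054
= 1.27356·0.298054 = 0.379590

Final: 0.379590


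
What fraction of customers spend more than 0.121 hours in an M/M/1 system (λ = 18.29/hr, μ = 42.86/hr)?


W ~ Exponential(μ−λ) for M/M/1.
μ − λ = 42.86 − 18.29 = 24.5700
P(W > t) = e^{−(μ−λ)t} = e^{−2.9730} = 0.051151

Final: 0.051151


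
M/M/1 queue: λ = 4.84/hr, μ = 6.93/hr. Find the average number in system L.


ρ = λ/μ = 4.84/6.93 = 0.6984
L = ρ/(1−ρ) = 0.6984/(1 − 0.6984) = 0.6984/0.3016 = 2.3158

Final: 2.3158


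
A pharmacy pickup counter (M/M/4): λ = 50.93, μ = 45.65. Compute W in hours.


a = 1.1157; ρ = 0.2789; P₀ = 0.326906
Lq = P₀·a^c·ρ/(c!(1−ρ)²) = 0.01132
Wq = Lq/λ = 0.01132/50.93 = 0.0002223 hr
W = Wq + 1/μ = 0.0002223 + 0.02191 = 0.02213 hr

Final: 0.02213 hr


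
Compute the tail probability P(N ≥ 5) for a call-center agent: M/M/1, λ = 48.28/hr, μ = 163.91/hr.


ρ = 48.28/163.91 = 0.2946
P(N ≥ n) = ρ^n = 0.2946^5 = 0.002217

Final: 0.002217


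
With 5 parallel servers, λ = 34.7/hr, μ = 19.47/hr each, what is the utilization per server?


ρ = λ/(cμ) = 34.7/(5·19.47) = 34.7/97.35 = 0.3564

Final: 0.3564


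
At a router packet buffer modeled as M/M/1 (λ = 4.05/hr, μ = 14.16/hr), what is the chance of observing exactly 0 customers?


ρ = 4.05/14.16 = 0.2860
P_n = (1−ρ)·ρ^n = (1 − 0.2860)·0.2860^0 = 0.7140·1.000000 = 0.713983

Final: 0.713983


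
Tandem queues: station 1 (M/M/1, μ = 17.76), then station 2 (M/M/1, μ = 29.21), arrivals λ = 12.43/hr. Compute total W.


Each node sees arrival rate λ = 12.43/hr (tandem ⇒ throughput preserved).
W₁ = 1/(μ₁−λ) = 1/(17.76−12.43) = 0.18762 hr
W₂ = 1/(μ₂−λ) = 1/(29.21−12.43) = 0.05959 hr
W_total = W₁ + W₂ = 0.18762 + 0.05959 = 0.24721 hr

Final: 0.24721 hr


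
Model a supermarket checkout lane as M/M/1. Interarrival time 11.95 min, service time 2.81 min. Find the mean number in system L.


λ = 60/11.95 = 5.0209 /hr
μ = 60/2.81 = 21.3523 /hr
ρ = λ/μ = 5.0209/21.3523 = 0.2351
L = ρ/(1−ρ) = 0.2351/0.7649 = 0.3074

Final: 0.3074


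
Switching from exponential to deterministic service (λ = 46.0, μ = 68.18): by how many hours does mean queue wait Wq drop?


ρ = 46.0/68.18 = 0.6747
Wq(M/M/1) = ρ/(μ−λ) = 0.6747/22.18 = 0.03042 hr
Wq(M/D/1) = ρ/(2(μ−λ)) = 0.01521 hr
Savings = 0.03042 − 0.01521 = 0.01521 hr

Final: 0.01521 hr


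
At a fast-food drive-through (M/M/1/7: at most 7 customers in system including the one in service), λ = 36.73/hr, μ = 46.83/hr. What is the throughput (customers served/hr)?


ρ = 0.7843; P_K = (1−ρ)ρ^7/(1−ρ^8) = 0.045962
λ_eff = λ(1 − P_K) = 36.73·(1 − 0.045962) = 36.73·0.954038 = 35.0418 /hr

Final: 35.0418 /hr


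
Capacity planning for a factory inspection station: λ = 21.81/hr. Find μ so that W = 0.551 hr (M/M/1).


W = 1/(μ−λ) ⇒ μ − λ = 1/W = 1/0.551 = 1.8149
μ = λ + 1/W = 21.81 + 1.8149 = 23.6249 per hr

Final: 23.6249 /hr


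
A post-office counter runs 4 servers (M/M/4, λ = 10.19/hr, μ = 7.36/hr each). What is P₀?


a = λ/μ = 10.19/7.36 = 1.3845; ρ = a/c = 0.3461
Σ_{k=0}^{3} a^k/k! (terms k=0..3) = 1.00000 + 1.38451 + 0.95844 + 0.44232 = 3.78527
Tail: a^4/(4!(1−ρ)) = 3.67439/(24·0.6539) = 0.23414
P₀ = 1/(3.78527 + 0.23414) = 1/4.01941 = 0.248793

Final: 0.248793


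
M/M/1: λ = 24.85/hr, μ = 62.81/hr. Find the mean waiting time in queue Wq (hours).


ρ = 24.85/62.81 = 0.3956
Wq = ρ/(μ−λ) = 0.3956/(62.81 − 24.85) = 0.3956/37.96 = 0.01042 hr

Final: 0.01042 hr


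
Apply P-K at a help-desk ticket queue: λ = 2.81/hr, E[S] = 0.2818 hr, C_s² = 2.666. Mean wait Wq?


ρ = λ·E[S] = 2.81·0.2818 = 0.7919
E[S²] = E[S]²(1+C_s²) = 0.2818²·(1+2.666) = 0.291122
Wq = λ·E[S²]/(2(1−ρ)) = 2.81·0.291122/(2·0.2081) = 1.96513 hr

Final: 1.96513 hr


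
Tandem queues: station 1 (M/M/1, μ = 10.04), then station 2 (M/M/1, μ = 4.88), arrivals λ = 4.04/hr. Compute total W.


Each node sees arrival rate λ = 4.04/hr (tandem ⇒ throughput preserved).
W₁ = 1/(μ₁−λ) = 1/(10.04−4.04) = 0.16667 hr
W₂ = 1/(μ₂−λ) = 1/(4.88−4.04) = 1.19048 hr
W_total = W₁ + W₂ = 0.16667 + 1.19048 = 1.35714 hr

Final: 1.35714 hr


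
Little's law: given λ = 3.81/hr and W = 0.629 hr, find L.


L = λW = 3.81·0.629 = 2.3965

Final: 2.3965


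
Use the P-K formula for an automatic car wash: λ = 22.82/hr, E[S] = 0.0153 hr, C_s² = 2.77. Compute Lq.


ρ = λ·E[S] = 22.82·0.0153 = 0.3491
Lq = ρ²(1+C_s²)/(2(1−ρ)) = 0.1219·(1+2.77)/(2·0.6509)
= 0.1219·3.7700/1.3017 = 0.35305

Final: 0.35305


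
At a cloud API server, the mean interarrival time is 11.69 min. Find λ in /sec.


λ = 1/(interarrival time) in consistent units.
1 second = 0.0166667 min, so λ = 0.0166667/11.69 = 0.001426 per second

Final: 0.001426 /sec


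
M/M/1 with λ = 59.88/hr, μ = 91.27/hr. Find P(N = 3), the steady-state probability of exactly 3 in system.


ρ = 59.88/91.27 = 0.6561
P_n = (1−ρ)·ρ^n = (1 − 0.6561)·0.6561^3 = 0.3439·0.282398 = 0.097124

Final: 0.097124


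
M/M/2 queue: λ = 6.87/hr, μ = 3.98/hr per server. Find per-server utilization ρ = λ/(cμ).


ρ = λ/(cμ) = 6.87/(2·3.98) = 6.87/7.96 = 0.8631

Final: 0.8631


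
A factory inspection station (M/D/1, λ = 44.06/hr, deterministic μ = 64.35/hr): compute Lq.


ρ = 44.06/64.35 = 0.6847
M/D/1: Lq = ρ²/(2(1−ρ)) = 0.4688/(2·0.3153) = 0.74341

Final: 0.74341


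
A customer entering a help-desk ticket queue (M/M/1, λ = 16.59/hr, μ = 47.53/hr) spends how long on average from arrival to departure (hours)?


W = 1/(μ−λ) = 1/(47.53 − 16.59) = 1/30.94 = 0.03232 hr

Final: 0.03232 hr


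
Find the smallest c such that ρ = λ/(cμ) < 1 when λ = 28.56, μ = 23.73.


Stability requires cμ > λ ⇔ c > λ/μ.
λ/μ = 28.56/23.73 = 1.2035
Minimum integer c = ⌊1.2035⌋ + 1 = 2
Check: 2·23.73 = 47.46 > 28.56, while 1·23.73 = 23.73 ≤ 28.56

Final: 2 servers


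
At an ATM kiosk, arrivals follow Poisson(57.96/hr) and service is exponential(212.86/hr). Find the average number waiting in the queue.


ρ = 57.96/212.86 = 0.2723
Lq = ρ²/(1−ρ) = 0.07414/0.7277 = 0.1019

Final: 0.1019


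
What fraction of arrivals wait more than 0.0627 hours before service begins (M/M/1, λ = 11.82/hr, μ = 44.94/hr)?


ρ = 11.82/44.94 = 0.2630
P(Wq > t) = ρ·e^{−(μ−λ)t} = 0.2630·e^{−2.0766}
= 0.2630·0.125353 = 0.032970

Final: 0.032970


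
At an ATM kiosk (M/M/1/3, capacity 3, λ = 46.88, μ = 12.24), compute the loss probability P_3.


ρ = λ/μ = 46.88/12.24 = 3.8301
P_K = (1−ρ)ρ^K/(1−ρ^(K+1)) = (-2.8301·56.184763)/(1 − 215.191316)
= -159.006552/-214.191316 = 0.742358

Final: 0.742358


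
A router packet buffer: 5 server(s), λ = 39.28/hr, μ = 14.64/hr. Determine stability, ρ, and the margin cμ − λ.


Total capacity cμ = 5·14.64 = 73.20/hr
ρ = λ/(cμ) = 39.28/73.20 = 0.5366
Stable ⇔ ρ < 1: YES
Spare capacity = cμ − λ = 73.20 − 39.28 = 33.92/hr

Final: ρ = 0.5366; stable; margin = 33.92/hr


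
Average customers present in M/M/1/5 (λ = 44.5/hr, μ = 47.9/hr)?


ρ = 44.5/47.9 = 0.9290
L = ρ[1 − (K+1)ρ^K + Kρ^(K+1)] / [(1−ρ)(1−ρ^(K+1))]
Numerator: 0.9290·(1 − 6·0.692026 + 5·0.642905) = 0.057943
Denominator: (0.07098)·(0.357095) = 0.025347
L = 0.057943/0.025347 = 2.2860

Final: 2.2860


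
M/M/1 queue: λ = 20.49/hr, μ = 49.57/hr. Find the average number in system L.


ρ = λ/μ = 20.49/49.57 = 0.4134
L = ρ/(1−ρ) = 0.4134/(1 − 0.4134) = 0.4134/0.5866 = 0.7046

Final: 0.7046


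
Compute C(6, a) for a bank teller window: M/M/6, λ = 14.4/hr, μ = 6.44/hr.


a = λ/μ = 2.2360; ρ = a/6 = 0.3727
P₀ = 0.106572 (from M/M/c formula)
C(c,a) = [a^c/(c!(1−ρ))]·P₀ = [124.98553/(720·0.6273)]·0.106572
= 0.27671·0.106572 = 0.029490

Final: 0.029490


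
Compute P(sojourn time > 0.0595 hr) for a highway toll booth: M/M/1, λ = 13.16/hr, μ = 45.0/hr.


W ~ Exponential(μ−λ) for M/M/1.
μ − λ = 45.0 − 13.16 = 31.8400
P(W > t) = e^{−(μ−λ)t} = e^{−1.8945} = 0.150397

Final: 0.150397


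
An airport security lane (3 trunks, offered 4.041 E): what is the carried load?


B(3,4.041) = 0.454392 (Erlang-B)
Carried load = a(1 − B) = 4.041·(1 − 0.454392) = 4.041·0.545608 = 2.2048 E

Final: 2.2048 Erlangs


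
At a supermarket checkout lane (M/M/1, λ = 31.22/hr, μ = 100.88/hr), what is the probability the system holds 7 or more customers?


ρ = 31.22/100.88 = 0.3095
P(N ≥ n) = ρ^n = 0.3095^7 = 0.0002719

Final: 0.0002719


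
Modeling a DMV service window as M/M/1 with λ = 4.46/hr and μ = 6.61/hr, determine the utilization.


ρ = λ/μ = 4.46/6.61 = 0.6747

Final: 0.6747


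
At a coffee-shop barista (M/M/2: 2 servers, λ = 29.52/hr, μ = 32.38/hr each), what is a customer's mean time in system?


a = 0.9117; ρ = 0.4558; P₀ = 0.373780
Lq = P₀·a^c·ρ/(c!(1−ρ)²) = 0.23912
Wq = Lq/λ = 0.23912/29.52 = 0.008100 hr
W = Wq + 1/μ = 0.008100 + 0.03088 = 0.03898 hr

Final: 0.03898 hr


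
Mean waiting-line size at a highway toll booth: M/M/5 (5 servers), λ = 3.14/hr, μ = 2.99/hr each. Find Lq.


a = λ/μ = 1.0502; ρ = a/5 = 0.2100
P₀ = 0.349800
Lq = P₀·a^c·ρ / (c!·(1−ρ)²) = 0.349800·1.27730·0.2100/(120·0.62405)
= 0.001253

Final: 0.001253


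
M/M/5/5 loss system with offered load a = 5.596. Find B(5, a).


B(c,a) = (a^c/c!) / Σ_{k=0}^{c} a^k/k!
a^5/5! = 45.730640
Σ terms (k=0..5): 1.00000 + 5.59600 + 15.65761 + 29.20666 + 40.86011 + 45.73064 = 138.051021
B = 45.730640/138.051021 = 0.331259

Final: 0.331259


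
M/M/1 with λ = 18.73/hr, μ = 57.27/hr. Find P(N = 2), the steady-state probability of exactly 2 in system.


ρ = 18.73/57.27 = 0.3270
P_n = (1−ρ)·ρ^n = (1 − 0.3270)·0.3270^2 = 0.6730·0.106960 = 0.071979

Final: 0.071979


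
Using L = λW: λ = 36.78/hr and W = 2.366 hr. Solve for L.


L = λW = 36.78·2.366 = 87.0215

Final: 87.0215


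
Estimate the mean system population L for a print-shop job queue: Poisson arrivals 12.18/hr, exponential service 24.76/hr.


ρ = λ/μ = 12.18/24.76 = 0.4919
L = ρ/(1−ρ) = 0.4919/(1 − 0.4919) = 0.4919/0.5081 = 0.9682

Final: 0.9682


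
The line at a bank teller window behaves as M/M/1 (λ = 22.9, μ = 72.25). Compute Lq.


ρ = 22.9/72.25 = 0.3170
Lq = ρ²/(1−ρ) = 0.1005/0.6830 = 0.1471

Final: 0.1471


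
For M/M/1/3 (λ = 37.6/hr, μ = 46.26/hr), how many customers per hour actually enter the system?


ρ = 0.8128; P_K = (1−ρ)ρ^3/(1−ρ^4) = 0.178370
λ_eff = λ(1 − P_K) = 37.6·(1 − 0.178370) = 37.6·0.821630 = 30.8933 /hr

Final: 30.8933 /hr


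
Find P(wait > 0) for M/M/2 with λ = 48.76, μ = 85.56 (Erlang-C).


a = λ/μ = 0.5699; ρ = a/2 = 0.2849
P₀ = 0.556485 (from M/M/c formula)
C(c,a) = [a^c/(c!(1−ρ))]·P₀ = [0.32478/(2·0.7151)]·0.556485
= 0.22710·0.556485 = 0.126378

Final: 0.126378


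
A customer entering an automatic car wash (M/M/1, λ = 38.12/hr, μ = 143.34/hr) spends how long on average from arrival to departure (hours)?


W = 1/(μ−λ) = 1/(143.34 − 38.12) = 1/105.22 = 0.009504 hr

Final: 0.009504 hr


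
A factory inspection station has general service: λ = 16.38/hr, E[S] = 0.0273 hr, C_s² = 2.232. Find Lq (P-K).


ρ = λ·E[S] = 16.38·0.0273 = 0.4472
Lq = ρ²(1+C_s²)/(2(1−ρ)) = 0.2000·(1+2.232)/(2·0.5528)
= 0.2000·3.2320/1.1057 = 0.58453

Final: 0.58453


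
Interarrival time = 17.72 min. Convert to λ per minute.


λ = 1/(interarrival time) in consistent units.
1 minute = 1 min, so λ = 1/17.72 = 0.05643 per minute

Final: 0.05643 /min


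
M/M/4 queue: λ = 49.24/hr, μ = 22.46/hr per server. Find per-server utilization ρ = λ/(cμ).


ρ = λ/(cμ) = 49.24/(4·22.46) = 49.24/89.84 = 0.5481

Final: 0.5481


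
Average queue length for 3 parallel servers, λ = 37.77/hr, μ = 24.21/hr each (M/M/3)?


a = λ/μ = 1.5601; ρ = a/3 = 0.5200
P₀ = 0.196248
Lq = P₀·a^c·ρ / (c!·(1−ρ)²) = 0.196248·3.79714·0.5200/(6·0.23037)
= 0.28036

Final: 0.28036


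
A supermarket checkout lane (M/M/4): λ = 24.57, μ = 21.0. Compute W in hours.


a = 1.1700; ρ = 0.2925; P₀ = 0.309430
Lq = P₀·a^c·ρ/(c!(1−ρ)²) = 0.01412
Wq = Lq/λ = 0.01412/24.57 = 0.0005746 hr
W = Wq + 1/μ = 0.0005746 + 0.04762 = 0.04819 hr

Final: 0.04819 hr


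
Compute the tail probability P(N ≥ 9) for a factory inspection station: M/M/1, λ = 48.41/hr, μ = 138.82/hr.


ρ = 48.41/138.82 = 0.3487
P(N ≥ n) = ρ^n = 0.3487^9 = 0.00007627

Final: 0.00007627


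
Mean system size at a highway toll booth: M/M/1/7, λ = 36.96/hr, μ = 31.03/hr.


ρ = 36.96/31.03 = 1.1911
L = ρ[1 − (K+1)ρ^K + Kρ^(K+1)] / [(1−ρ)(1−ρ^(K+1))]
Numerator: 1.1911·(1 − 8·3.401350 + 7·4.051366) = 2.559404
Denominator: (-0.1911)·(-3.051366) = 0.583132
L = 2.559404/0.583132 = 4.3891

Final: 4.3891


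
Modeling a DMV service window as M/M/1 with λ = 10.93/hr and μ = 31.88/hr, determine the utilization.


ρ = λ/μ = 10.93/31.88 = 0.3428

Final: 0.3428


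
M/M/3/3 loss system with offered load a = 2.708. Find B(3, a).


B(c,a) = (a^c/c!) / Σ_{k=0}^{c} a^k/k!
a^3/3! = 3.309746
Σ terms (k=0..3): 1.00000 + 2.70800 + 3.66663 + 3.30975 = 10.684378
B = 3.309746/10.684378 = 0.309774

Final: 0.309774


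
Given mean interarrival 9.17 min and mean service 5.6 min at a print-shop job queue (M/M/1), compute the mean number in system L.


λ = 60/9.17 = 6.5431 /hr
μ = 60/5.6 = 10.7143 /hr
ρ = λ/μ = 6.5431/10.7143 = 0.6107
L = ρ/(1−ρ) = 0.6107/0.3893 = 1.5686

Final: 1.5686


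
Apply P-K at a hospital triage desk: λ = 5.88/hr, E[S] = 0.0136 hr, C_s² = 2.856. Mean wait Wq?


ρ = λ·E[S] = 5.88·0.0136 = 0.07997
E[S²] = E[S]²(1+C_s²) = 0.0136²·(1+2.856) = 0.0007132
Wq = λ·E[S²]/(2(1−ρ)) = 5.88·0.0007132/(2·0.9200) = 0.002279 hr

Final: 0.002279 hr


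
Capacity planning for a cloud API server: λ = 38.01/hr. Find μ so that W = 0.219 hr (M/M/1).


W = 1/(μ−λ) ⇒ μ − λ = 1/W = 1/0.219 = 4.5662
μ = λ + 1/W = 38.01 + 4.5662 = 42.5762 per hr

Final: 42.5762 /hr


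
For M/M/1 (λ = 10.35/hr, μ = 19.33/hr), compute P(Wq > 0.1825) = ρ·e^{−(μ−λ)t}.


ρ = 10.35/19.33 = 0.5354
P(Wq > t) = ρ·e^{−(μ−λ)t} = 0.5354·e^{−1.6388}
= 0.5354·0.194203 = 0.103984

Final: 0.103984


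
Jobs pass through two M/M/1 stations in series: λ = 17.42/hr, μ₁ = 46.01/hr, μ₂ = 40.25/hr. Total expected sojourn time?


Each node sees arrival rate λ = 17.42/hr (tandem ⇒ throughput preserved).
W₁ = 1/(μ₁−λ) = 1/(46.01−17.42) = 0.03498 hr
W₂ = 1/(μ₂−λ) = 1/(40.25−17.42) = 0.04380 hr
W_total = W₁ + W₂ = 0.03498 + 0.04380 = 0.07878 hr

Final: 0.07878 hr


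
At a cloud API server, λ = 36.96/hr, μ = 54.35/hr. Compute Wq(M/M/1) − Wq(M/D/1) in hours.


ρ = 36.96/54.35 = 0.6800
Wq(M/M/1) = ρ/(μ−λ) = 0.6800/17.39 = 0.03911 hr
Wq(M/D/1) = ρ/(2(μ−λ)) = 0.01955 hr
Savings = 0.03911 − 0.01955 = 0.01955 hr

Final: 0.01955 hr


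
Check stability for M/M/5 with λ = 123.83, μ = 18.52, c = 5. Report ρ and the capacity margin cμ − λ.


Total capacity cμ = 5·18.52 = 92.60/hr
ρ = λ/(cμ) = 123.83/92.60 = 1.3373
Stable ⇔ ρ < 1: NO
Spare capacity = cμ − λ = 92.60 − 123.83 = -31.23/hr

Final: ρ = 1.3373; unstable; margin = -31.23/hr


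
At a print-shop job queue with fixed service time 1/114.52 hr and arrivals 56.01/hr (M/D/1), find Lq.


ρ = 56.01/114.52 = 0.4891
M/D/1: Lq = ρ²/(2(1−ρ)) = 0.2392/(2·0.5109) = 0.23409

Final: 0.23409


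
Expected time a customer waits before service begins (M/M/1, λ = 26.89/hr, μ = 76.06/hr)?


ρ = 26.89/76.06 = 0.3535
Wq = ρ/(μ−λ) = 0.3535/(76.06 − 26.89) = 0.3535/49.17 = 0.007190 hr

Final: 0.007190 hr


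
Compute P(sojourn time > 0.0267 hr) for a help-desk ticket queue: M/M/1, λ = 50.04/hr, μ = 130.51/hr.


W ~ Exponential(μ−λ) for M/M/1.
μ − λ = 130.51 − 50.04 = 80.4700
P(W > t) = e^{−(μ−λ)t} = e^{−2.1485} = 0.116653

Final: 0.116653


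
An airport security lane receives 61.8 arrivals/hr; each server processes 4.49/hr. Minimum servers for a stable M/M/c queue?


Stability requires cμ > λ ⇔ c > λ/μ.
λ/μ = 61.8/4.49 = 13.7639
Minimum integer c = ⌊13.7639⌋ + 1 = 14
Check: 14·4.49 = 62.86 > 61.8, while 13·4.49 = 58.37 ≤ 61.8

Final: 14 servers


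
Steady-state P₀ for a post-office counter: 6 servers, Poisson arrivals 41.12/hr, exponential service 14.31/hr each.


a = λ/μ = 41.12/14.31 = 2.8735; ρ = a/c = 0.4789
Σ_{k=0}^{5} a^k/k! (terms k=0..5) = 1.00000 + 2.87352 + 4.12854 + 3.95448 + 2.84081 + 1.63262 = 16.42997
Tail: a^6/(6!(1−ρ)) = 562.96427/(720·0.5211) = 1.50053
P₀ = 1/(16.42997 + 1.50053) = 1/17.93050 = 0.055771

Final: 0.055771


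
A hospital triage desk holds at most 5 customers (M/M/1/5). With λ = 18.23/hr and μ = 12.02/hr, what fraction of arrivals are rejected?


ρ = λ/μ = 18.23/12.02 = 1.5166
P_K = (1−ρ)ρ^K/(1−ρ^(K+1)) = (-0.5166·8.024371)/(1 − 12.170074)
= -4.145703/-11.170074 = 0.371144

Final: 0.371144


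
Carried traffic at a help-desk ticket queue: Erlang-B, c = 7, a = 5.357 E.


B(7,5.357) = 0.143256 (Erlang-B)
Carried load = a(1 − B) = 5.357·(1 − 0.143256) = 5.357·0.856744 = 4.5896 E

Final: 4.5896 Erlangs


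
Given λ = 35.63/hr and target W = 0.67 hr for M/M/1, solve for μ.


W = 1/(μ−λ) ⇒ μ − λ = 1/W = 1/0.67 = 1.4925
μ = λ + 1/W = 35.63 + 1.4925 = 37.1225 per hr

Final: 37.1225 /hr
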